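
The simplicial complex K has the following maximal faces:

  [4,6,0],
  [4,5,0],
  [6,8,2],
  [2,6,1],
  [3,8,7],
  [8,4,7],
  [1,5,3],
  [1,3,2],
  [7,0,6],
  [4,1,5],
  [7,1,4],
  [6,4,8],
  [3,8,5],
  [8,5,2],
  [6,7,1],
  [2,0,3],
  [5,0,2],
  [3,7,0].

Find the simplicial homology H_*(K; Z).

H_0 = Z,  H_1 = Z ⊕ Z/2,  H_2 = 0.

We work with the vertex ordering 0 < 1 < 2 < 3 < 4 < 5 < 6 < 7 < 8. The simplices of K, each written with vertices in increasing order, are:

  0-simplices (9): [0], [1], [2], [3], [4], [5], [6], [7], [8]
  1-simplices (27): (27 of them)
  2-simplices (18): [0,2,3], [0,2,5], [0,3,7], [0,4,5], [0,4,6], [0,6,7], [1,2,3], [1,2,6], [1,3,5], [1,4,5], [1,4,7], [1,6,7], [2,5,8], [2,6,8], [3,5,8], [3,7,8], [4,6,8], [4,7,8]

so the chain groups are C_0 ≅ Z^9, C_1 ≅ Z^27, C_2 ≅ Z^18.

The boundary map ∂_1: C_1 → C_0 sends each edge [p,q] (with p < q) to q − p. For instance
  ∂[3,5] = [5] − [3].
The 9×27 boundary matrix has rank 8 and Smith normal form diag(1,1,1,1,1,1,1,1).

The boundary map ∂_2: C_2 → C_1 acts by ∂[p,q,r] = [q,r] − [p,r] + [p,q]. For instance
  ∂[0,4,5] = [4,5] − [0,5] + [0,4],
  ∂[4,7,8] = [7,8] − [4,8] + [4,7].
This gives a 27×18 integer matrix of rank 18; reducing to Smith normal form yields diagonal entries (1,1,1,1,1,1,1,1,1,1,1,1,1,1,1,1,1,2).

Reading off H_k = ker ∂_k / im ∂_{k+1}:

  H_0: rank C_0 − rank ∂_1 = 9 − 8 = 1, and the invariant factors of ∂_1 are all 1, so H_0 ≅ Z.
  H_1: rank ker ∂_1 − rank ∂_2 = (27 − 8) − 18 = 1, and ∂_2 has invariant factor 2 > 1, so H_1 ≅ Z ⊕ Z/2.
  H_2: rank ker ∂_2 − rank ∂_3 = (18 − 18) − 0 = 0, and there is no ∂_3, so H_2 ≅ 0.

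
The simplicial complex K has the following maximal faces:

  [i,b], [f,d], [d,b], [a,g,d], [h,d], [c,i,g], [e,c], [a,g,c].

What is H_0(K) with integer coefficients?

Order the vertices as a < b < c < d < e < f < g < h < i. Listing each simplex with vertices in this order, K has dimension 2 with simplices:

  0-simplices (9): a, b, c, d, e, f, g, h, i
  1-simplices (12): ac, ad, ag, bd, bi, ce, cg, ci, df, dg, dh, gi
  2-simplices (3): acg, adg, cgi

Hence C_0 ≅ Z^9, C_1 ≅ Z^12, C_2 ≅ Z^3.

Boundary ∂_1: C_1 → C_0 is given by ∂[p,q] = [q] − [p]. For instance
  ∂gi = i − g.
The resulting 9×12 matrix has rank 8, and its Smith normal form has invariant factors (1,1,1,1,1,1,1,1).

The boundary map ∂_2: C_2 → C_1 sends each 2-simplex [p,q,r] to [q,r] − [p,r] + [p,q]. For instance
  ∂acg = cg − ag + ac,
  ∂adg = dg − ag + ad.
This gives a 12×3 integer matrix of rank 3; reducing to Smith normal form yields diagonal entries (1,1,1).

Now H_k = ker ∂_k / im ∂_{k+1}, so:

  H_0: rank C_0 − rank ∂_1 = 9 − 8 = 1, and the invariant factors of ∂_1 are all 1, so H_0 = Z.

H_0 ≅ Z.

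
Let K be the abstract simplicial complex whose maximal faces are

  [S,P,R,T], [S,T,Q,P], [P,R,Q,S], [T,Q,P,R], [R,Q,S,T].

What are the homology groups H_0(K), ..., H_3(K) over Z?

Order the vertices as P < Q < R < S < T. Listing each simplex with vertices in this order, K has dimension 3 with simplices:

  0-simplices (5): P, Q, R, S, T
  1-simplices (10): PQ, PR, PS, PT, QR, QS, QT, RS, RT, ST
  2-simplices (10): PQR, PQS, PQT, PRS, PRT, PST, QRS, QRT, QST, RST
  3-simplices (5): PQRS, PQRT, PQST, PRST, QRST

Hence C_0 ≅ Z^5, C_1 ≅ Z^10, C_2 ≅ Z^10, C_3 ≅ Z^5.

The boundary map ∂_1: C_1 → C_0 maps an edge to its endpoints' difference, ∂[p,q] = q − p.
As a 5×10 matrix over Z this has rank 4, with invariant factors (1,1,1,1).

The boundary map ∂_2: C_2 → C_1 acts by ∂[p,q,r] = [q,r] − [p,r] + [p,q]. For instance
  ∂PST = ST − PT + PS,
  ∂PQR = QR − PR + PQ.
The 10×10 boundary matrix has rank 6 and Smith normal form diag(1,1,1,1,1,1).

Boundary ∂_3: C_3 → C_2 sends each 3-simplex σ to the alternating sum Σ_i (−1)^i (σ with its i-th vertex removed). For instance
  ∂PQRS = QRS − PRS + PQS − PQR,
  ∂QRST = RST − QST + QRT − QRS.
As a 10×5 matrix over Z this has rank 4, with invariant factors (1,1,1,1).

Computing H_k = (kernel of ∂_k) / (image of ∂_{k+1}):

  H_0: rank C_0 − rank ∂_1 = 5 − 4 = 1, and the invariant factors of ∂_1 are all 1, so H_0 = Z.
  H_1: rank ker ∂_1 − rank ∂_2 = (10 − 4) − 6 = 0, and the invariant factors of ∂_2 are all 1, so H_1 = 0.
  H_2: rank ker ∂_2 − rank ∂_3 = (10 − 6) − 4 = 0, and the invariant factors of ∂_3 are all 1, so H_2 = 0.
  H_3: rank ker ∂_3 − rank ∂_4 = (5 − 4) − 0 = 1, and there is no ∂_4, so H_3 = Z.

H_0 ≅ Z,  H_1 = 0,  H_2 = 0,  H_3 ≅ Z.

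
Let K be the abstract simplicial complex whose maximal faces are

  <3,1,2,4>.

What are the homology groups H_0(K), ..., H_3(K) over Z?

We work with the vertex ordering 1 < 2 < 3 < 4. The simplices of K, each written with vertices in increasing order, are:

  0-simplices (4): [1], [2], [3], [4]
  1-simplices (6): [1,2], [1,3], [1,4], [2,3], [2,4], [3,4]
  2-simplices (4): [1,2,3], [1,2,4], [1,3,4], [2,3,4]
  3-simplices (1): [1,2,3,4]

Hence C_0 ≅ Z^4, C_1 ≅ Z^6, C_2 ≅ Z^4, C_3 ≅ Z^1.

Boundary ∂_1: C_1 → C_0 maps an edge to its endpoints' difference, ∂[p,q] = q − p. For instance
  ∂[1,2] = [2] − [1].
This gives a 4×6 integer matrix of rank 3; reducing to Smith normal form yields diagonal entries (1,1,1).

Boundary ∂_2: C_2 → C_1 maps a triangle to the signed sum of its edges. For instance
  ∂[1,2,3] = [2,3] − [1,3] + [1,2],
  ∂[1,2,4] = [2,4] − [1,4] + [1,2].
The 6×4 boundary matrix has rank 3 and Smith normal form diag(1,1,1).

Boundary ∂_3: C_3 → C_2 sends each 3-simplex σ to the alternating sum Σ_i (−1)^i (σ with its i-th vertex removed). For instance
  ∂[1,2,3,4] = [2,3,4] − [1,3,4] + [1,2,4] − [1,2,3].
The resulting 4×1 matrix has rank 1, and its Smith normal form has invariant factors (1).

Computing H_k = (kernel of ∂_k) / (image of ∂_{k+1}):

  H_0: rank C_0 − rank ∂_1 = 4 − 3 = 1, and the invariant factors of ∂_1 are all 1, so H_0 = Z.
  H_1: rank ker ∂_1 − rank ∂_2 = (6 − 3) − 3 = 0, and the invariant factors of ∂_2 are all 1, so H_1 = 0.
  H_2: rank ker ∂_2 − rank ∂_3 = (4 − 3) − 1 = 0, and the invariant factors of ∂_3 are all 1, so H_2 = 0.
  H_3: rank ker ∂_3 − rank ∂_4 = (1 − 1) − 0 = 0, and there is no ∂_4, so H_3 = 0.

As a check, the Euler characteristic is 4 − 6 + 4 − 1 = 1, which agrees with 1 − 0 + 0 − 0 = 1.

H_0 = Z,  H_1 = 0,  H_2 = 0,  H_3 = 0.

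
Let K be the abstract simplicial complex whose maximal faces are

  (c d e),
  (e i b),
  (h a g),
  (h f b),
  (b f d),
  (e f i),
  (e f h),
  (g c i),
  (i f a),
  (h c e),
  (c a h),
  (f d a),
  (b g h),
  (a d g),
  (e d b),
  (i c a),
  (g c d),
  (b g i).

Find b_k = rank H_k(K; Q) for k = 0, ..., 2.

b_0 = 1, b_1 = 1, b_2 = 0.

Take the total order a < b < c < d < e < f < g < h < i on the vertex set. Then K (dimension 2) consists of the simplices:

  0-simplices (9): a, b, c, d, e, f, g, h, i
  1-simplices (27): ac, ad, af, ag, ah, ai, bd, be, bf, bg, bh, bi, cd, ce, cg, ch, ci, de, df, dg, ef, eh, ei, fh, fi, gh, gi
  2-simplices (18): ach, aci, adf, adg, afi, agh, bde, bdf, bei, bfh, bgh, bgi, cde, cdg, ceh, cgi, efh, efi

Hence C_0 ≅ Z^9, C_1 ≅ Z^27, C_2 ≅ Z^18.

Boundary ∂_1: C_1 → C_0 sends each edge [p,q] (with p < q) to q − p.
As a 9×27 matrix over Z this has rank 8, with invariant factors (1,1,1,1,1,1,1,1).

Boundary ∂_2: C_2 → C_1 maps a triangle to the signed sum of its edges. For instance
  ∂aci = ci − ai + ac,
  ∂ceh = eh − ch + ce.
The 27×18 boundary matrix has rank 18 and Smith normal form diag(1,1,1,1,1,1,1,1,1,1,1,1,1,1,1,1,1,2).

From H_k ≅ ker(∂_k) / im(∂_{k+1}) we obtain:

  H_0: rank C_0 − rank ∂_1 = 9 − 8 = 1, and the invariant factors of ∂_1 are all 1, so H_0 ≅ Z.
  H_1: rank ker ∂_1 − rank ∂_2 = (27 − 8) − 18 = 1, and ∂_2 has invariant factor 2 > 1, so H_1 ≅ Z ⊕ Z/2.
  H_2: rank ker ∂_2 − rank ∂_3 = (18 − 18) − 0 = 0, and there is no ∂_3, so H_2 ≅ 0.

As a check, the Euler characteristic is 9 − 27 + 18 = 0, which agrees with 1 − 1 + 0 = 0.

Hence the Betti numbers are b_0 = 1, b_1 = 1, b_2 = 0.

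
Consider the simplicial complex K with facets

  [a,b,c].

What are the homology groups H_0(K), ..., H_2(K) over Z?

H_0 = Z,  H_1 = 0,  H_2 = 0.

K has 3 vertices, 3 edges, 1 triangle.
rank ∂_0 = 0, rank ∂_1 = 2 ⇒ b_0 = 3 − 0 − 2 = 1; all invariant factors of ∂_1 are 1 so no torsion. So H_0 = Z.
rank ∂_1 = 2, rank ∂_2 = 1 ⇒ b_1 = 3 − 2 − 1 = 0; all invariant factors of ∂_2 are 1 so no torsion. So H_1 = 0.
rank ∂_2 = 1, rank ∂_3 = 0 ⇒ b_2 = 1 − 1 − 0 = 0. So H_2 = 0.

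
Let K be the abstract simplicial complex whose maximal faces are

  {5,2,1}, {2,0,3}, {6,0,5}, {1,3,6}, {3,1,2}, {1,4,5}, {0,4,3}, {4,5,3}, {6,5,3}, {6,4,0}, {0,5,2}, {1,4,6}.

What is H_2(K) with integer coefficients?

Take the total order 0 < 1 < 2 < 3 < 4 < 5 < 6 on the vertex set. Then K (dimension 2) consists of the simplices:

  0-simplices (7): [0], [1], [2], [3], [4], [5], [6]
  1-simplices (18): [0,2], [0,3], [0,4], [0,5], [0,6], [1,2], [1,3], [1,4], [1,5], [1,6], [2,3], [2,5], [3,4], [3,5], [3,6], [4,5], [4,6], [5,6]
  2-simplices (12): [0,2,3], [0,2,5], [0,3,4], [0,4,6], [0,5,6], [1,2,3], [1,2,5], [1,3,6], [1,4,5], [1,4,6], [3,4,5], [3,5,6]

so the chain groups are C_0 ≅ Z^7, C_1 ≅ Z^18, C_2 ≅ Z^12.

Boundary ∂_1: C_1 → C_0 maps an edge to its endpoints' difference, ∂[p,q] = q − p. For instance
  ∂[0,6] = [6] − [0].
This gives a 7×18 integer matrix of rank 6; reducing to Smith normal form yields diagonal entries (1,1,1,1,1,1).

Boundary ∂_2: C_2 → C_1 sends each 2-simplex [p,q,r] to [q,r] − [p,r] + [p,q]. For instance
  ∂[1,4,6] = [4,6] − [1,6] + [1,4],
  ∂[1,2,5] = [2,5] − [1,5] + [1,2].
As a 18×12 matrix over Z this has rank 12, with invariant factors (1,1,1,1,1,1,1,1,1,1,1,2).

Computing H_k = (kernel of ∂_k) / (image of ∂_{k+1}):

  H_2: rank ker ∂_2 − rank ∂_3 = (12 − 12) − 0 = 0, and there is no ∂_3, so H_2 = 0.

(K is a triangulation of the real projective plane RP^2.)

H_2 ≅ 0.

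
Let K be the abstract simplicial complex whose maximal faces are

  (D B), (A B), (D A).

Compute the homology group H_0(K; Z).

Take the total order A < B < D on the vertex set. Then K (dimension 1) consists of the simplices:

  0-simplices (3): A, B, D
  1-simplices (3): AB, AD, BD

so the chain groups are C_0 ≅ Z^3, C_1 ≅ Z^3.

Boundary ∂_1: C_1 → C_0 sends each edge [p,q] (with p < q) to q − p. For instance
  ∂BD = D − B.
The 3×3 boundary matrix has rank 2 and Smith normal form diag(1,1).

From H_k ≅ ker(∂_k) / im(∂_{k+1}) we obtain:

  H_0: rank C_0 − rank ∂_1 = 3 − 2 = 1, and the invariant factors of ∂_1 are all 1, so H_0 ≅ Z.

H_0 ≅ Z.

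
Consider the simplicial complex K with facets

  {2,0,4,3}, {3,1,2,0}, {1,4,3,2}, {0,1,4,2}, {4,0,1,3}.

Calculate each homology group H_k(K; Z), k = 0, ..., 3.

H_0 = Z,  H_1 = 0,  H_2 = 0,  H_3 = Z.

We work with the vertex ordering 0 < 1 < 2 < 3 < 4. The simplices of K, each written with vertices in increasing order, are:

  0-simplices (5): [0], [1], [2], [3], [4]
  1-simplices (10): [0,1], [0,2], [0,3], [0,4], [1,2], [1,3], [1,4], [2,3], [2,4], [3,4]
  2-simplices (10): [0,1,2], [0,1,3], [0,1,4], [0,2,3], [0,2,4], [0,3,4], [1,2,3], [1,2,4], [1,3,4], [2,3,4]
  3-simplices (5): [0,1,2,3], [0,1,2,4], [0,1,3,4], [0,2,3,4], [1,2,3,4]

so the chain groups are C_0 ≅ Z^5, C_1 ≅ Z^10, C_2 ≅ Z^10, C_3 ≅ Z^5.

The boundary map ∂_1: C_1 → C_0 is given by ∂[p,q] = [q] − [p]. For instance
  ∂[2,4] = [4] − [2].
The 5×10 boundary matrix has rank 4 and Smith normal form diag(1,1,1,1).

The boundary map ∂_2: C_2 → C_1 sends each 2-simplex [p,q,r] to [q,r] − [p,r] + [p,q]. For instance
  ∂[1,2,4] = [2,4] − [1,4] + [1,2],
  ∂[2,3,4] = [3,4] − [2,4] + [2,3].
The resulting 10×10 matrix has rank 6, and its Smith normal form has invariant factors (1,1,1,1,1,1).

∂_3: C_3 → C_2 sends each 3-simplex σ to the alternating sum Σ_i (−1)^i (σ with its i-th vertex removed). For instance
  ∂[0,1,3,4] = [1,3,4] − [0,3,4] + [0,1,4] − [0,1,3],
  ∂[0,1,2,3] = [1,2,3] − [0,2,3] + [0,1,3] − [0,1,2].
The resulting 10×5 matrix has rank 4, and its Smith normal form has invariant factors (1,1,1,1).

Now H_k = ker ∂_k / im ∂_{k+1}, so:

  H_0: rank C_0 − rank ∂_1 = 5 − 4 = 1, and the invariant factors of ∂_1 are all 1, so H_0 ≅ Z.
  H_1: rank ker ∂_1 − rank ∂_2 = (10 − 4) − 6 = 0, and the invariant factors of ∂_2 are all 1, so H_1 ≅ 0.
  H_2: rank ker ∂_2 − rank ∂_3 = (10 − 6) − 4 = 0, and the invariant factors of ∂_3 are all 1, so H_2 ≅ 0.
  H_3: rank ker ∂_3 − rank ∂_4 = (5 − 4) − 0 = 1, and there is no ∂_4, so H_3 ≅ Z.

As a check, the Euler characteristic is 5 − 10 + 10 − 5 = 0, which agrees with 1 − 0 + 0 − 1 = 0.
(K is a triangulation of the 3-sphere S^3.)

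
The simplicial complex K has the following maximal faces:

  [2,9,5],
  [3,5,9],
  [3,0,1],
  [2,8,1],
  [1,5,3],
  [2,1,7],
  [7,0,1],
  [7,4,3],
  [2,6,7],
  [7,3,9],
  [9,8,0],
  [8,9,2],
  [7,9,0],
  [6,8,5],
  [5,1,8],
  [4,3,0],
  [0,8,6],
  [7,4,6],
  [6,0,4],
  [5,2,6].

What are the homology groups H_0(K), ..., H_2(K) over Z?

We work with the vertex ordering 0 < 1 < 2 < 3 < 4 < 5 < 6 < 7 < 8 < 9. The simplices of K, each written with vertices in increasing order, are:

  0-simplices (10): [0], [1], [2], [3], [4], [5], [6], [7], [8], [9]
  1-simplices (30): (30 of them)
  2-simplices (20): (20 of them)

Hence C_0 ≅ Z^10, C_1 ≅ Z^30, C_2 ≅ Z^20.

The boundary map ∂_1: C_1 → C_0 is given by ∂[p,q] = [q] − [p]. For instance
  ∂[1,5] = [5] − [1].
The 10×30 boundary matrix has rank 9 and Smith normal form diag(1,1,1,1,1,1,1,1,1).

∂_2: C_2 → C_1 acts by ∂[p,q,r] = [q,r] − [p,r] + [p,q]. For instance
  ∂[3,7,9] = [7,9] − [3,9] + [3,7],
  ∂[1,5,8] = [5,8] − [1,8] + [1,5].
This gives a 30×20 integer matrix of rank 20; reducing to Smith normal form yields diagonal entries (1,1,1,1,1,1,1,1,1,1,1,1,1,1,1,1,1,1,1,2).

Now H_k = ker ∂_k / im ∂_{k+1}, so:

  H_0: rank C_0 − rank ∂_1 = 10 − 9 = 1, and the invariant factors of ∂_1 are all 1, so H_0 = Z.
  H_1: rank ker ∂_1 − rank ∂_2 = (30 − 9) − 20 = 1, and ∂_2 has invariant factor 2 > 1, so H_1 = Z ⊕ Z/2Z.
  H_2: rank ker ∂_2 − rank ∂_3 = (20 − 20) − 0 = 0, and there is no ∂_3, so H_2 = 0.

(K is a triangulation of the Klein bottle.)

H_0 ≅ Z,  H_1 ≅ Z ⊕ Z/2Z,  H_2 = 0.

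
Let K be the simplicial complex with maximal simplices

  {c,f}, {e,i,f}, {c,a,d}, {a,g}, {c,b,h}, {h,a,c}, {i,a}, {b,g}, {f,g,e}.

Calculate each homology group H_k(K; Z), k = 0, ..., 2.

H_0 = Z,  H_1 = Z^3,  H_2 = 0.

K has 9 vertices, 16 edges, 5 triangles.
rank ∂_0 = 0, rank ∂_1 = 8 ⇒ b_0 = 9 − 0 − 8 = 1; all invariant factors of ∂_1 are 1 so no torsion. So H_0 = Z.
rank ∂_1 = 8, rank ∂_2 = 5 ⇒ b_1 = 16 − 8 − 5 = 3; all invariant factors of ∂_2 are 1 so no torsion. So H_1 = Z^3.
rank ∂_2 = 5, rank ∂_3 = 0 ⇒ b_2 = 5 − 5 − 0 = 0. So H_2 = 0.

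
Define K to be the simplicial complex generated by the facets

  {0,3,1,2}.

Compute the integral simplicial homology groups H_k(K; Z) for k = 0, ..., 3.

H_0 ≅ Z,  H_1 = 0,  H_2 = 0,  H_3 = 0.

Order the vertices as 0 < 1 < 2 < 3. Listing each simplex with vertices in this order, K has dimension 3 with simplices:

  0-simplices (4): [0], [1], [2], [3]
  1-simplices (6): [0,1], [0,2], [0,3], [1,2], [1,3], [2,3]
  2-simplices (4): [0,1,2], [0,1,3], [0,2,3], [1,2,3]
  3-simplices (1): [0,1,2,3]

giving chain groups C_0 ≅ Z^4, C_1 ≅ Z^6, C_2 ≅ Z^4, C_3 ≅ Z^1.

Boundary ∂_1: C_1 → C_0 sends each edge [p,q] (with p < q) to q − p. For instance
  ∂[0,3] = [3] − [0].
This gives a 4×6 integer matrix of rank 3; reducing to Smith normal form yields diagonal entries (1,1,1).

The boundary map ∂_2: C_2 → C_1 sends each 2-simplex [p,q,r] to [q,r] − [p,r] + [p,q]. For instance
  ∂[0,2,3] = [2,3] − [0,3] + [0,2],
  ∂[0,1,3] = [1,3] − [0,3] + [0,1].
As a 6×4 matrix over Z this has rank 3, with invariant factors (1,1,1).

∂_3: C_3 → C_2 sends each 3-simplex σ to the alternating sum Σ_i (−1)^i (σ with its i-th vertex removed). For instance
  ∂[0,1,2,3] = [1,2,3] − [0,2,3] + [0,1,3] − [0,1,2].
The 4×1 boundary matrix has rank 1 and Smith normal form diag(1).

Computing H_k = (kernel of ∂_k) / (image of ∂_{k+1}):

  H_0: rank C_0 − rank ∂_1 = 4 − 3 = 1, and the invariant factors of ∂_1 are all 1, so H_0 = Z.
  H_1: rank ker ∂_1 − rank ∂_2 = (6 − 3) − 3 = 0, and the invariant factors of ∂_2 are all 1, so H_1 = 0.
  H_2: rank ker ∂_2 − rank ∂_3 = (4 − 3) − 1 = 0, and the invariant factors of ∂_3 are all 1, so H_2 = 0.
  H_3: rank ker ∂_3 − rank ∂_4 = (1 − 1) − 0 = 0, and there is no ∂_4, so H_3 = 0.

(K is a triangulation of the 3-simplex.)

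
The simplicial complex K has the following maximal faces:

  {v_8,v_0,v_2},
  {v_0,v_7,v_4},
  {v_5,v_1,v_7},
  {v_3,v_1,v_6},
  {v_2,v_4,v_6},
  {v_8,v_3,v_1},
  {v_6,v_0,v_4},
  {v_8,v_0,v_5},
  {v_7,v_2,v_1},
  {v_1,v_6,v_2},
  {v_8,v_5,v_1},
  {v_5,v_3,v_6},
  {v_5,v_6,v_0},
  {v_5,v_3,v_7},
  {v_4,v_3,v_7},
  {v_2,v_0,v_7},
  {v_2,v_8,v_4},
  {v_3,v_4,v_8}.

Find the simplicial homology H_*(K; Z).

H_0 = Z,  H_1 = Z × Z/2,  H_2 = 0.

K has 9 vertices, 27 edges, 18 triangles.
rank ∂_0 = 0, rank ∂_1 = 8 ⇒ b_0 = 9 − 0 − 8 = 1; all invariant factors of ∂_1 are 1 so no torsion. So H_0 ≅ Z.
rank ∂_1 = 8, rank ∂_2 = 18 ⇒ b_1 = 27 − 8 − 18 = 1; ∂_2 has invariant factor(s) [2] giving torsion. So H_1 ≅ Z × Z/2.
rank ∂_2 = 18, rank ∂_3 = 0 ⇒ b_2 = 18 − 18 − 0 = 0. So H_2 ≅ 0.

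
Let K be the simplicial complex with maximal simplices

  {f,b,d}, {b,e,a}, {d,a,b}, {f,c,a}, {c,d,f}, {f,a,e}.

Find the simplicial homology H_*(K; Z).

We work with the vertex ordering a < b < c < d < e < f. The simplices of K, each written with vertices in increasing order, are:

  0-simplices (6): a, b, c, d, e, f
  1-simplices (12): ab, ac, ad, ae, af, bd, be, bf, cd, cf, df, ef
  2-simplices (6): abd, abe, acf, aef, bdf, cdf

Hence C_0 ≅ Z^6, C_1 ≅ Z^12, C_2 ≅ Z^6.

Boundary ∂_1: C_1 → C_0 sends each edge [p,q] (with p < q) to q − p. For instance
  ∂df = f − d.
The resulting 6×12 matrix has rank 5, and its Smith normal form has invariant factors (1,1,1,1,1).

The boundary map ∂_2: C_2 → C_1 sends each 2-simplex [p,q,r] to [q,r] − [p,r] + [p,q]. For instance
  ∂acf = cf − af + ac,
  ∂abd = bd − ad + ab.
As a 12×6 matrix over Z this has rank 6, with invariant factors (1,1,1,1,1,1).

Computing H_k = (kernel of ∂_k) / (image of ∂_{k+1}):

  H_0: rank C_0 − rank ∂_1 = 6 − 5 = 1, and the invariant factors of ∂_1 are all 1, so H_0 = Z.
  H_1: rank ker ∂_1 − rank ∂_2 = (12 − 5) − 6 = 1, and the invariant factors of ∂_2 are all 1, so H_1 = Z.
  H_2: rank ker ∂_2 − rank ∂_3 = (6 − 6) − 0 = 0, and there is no ∂_3, so H_2 = 0.

H_0 ≅ Z,  H_1 ≅ Z,  H_2 = 0.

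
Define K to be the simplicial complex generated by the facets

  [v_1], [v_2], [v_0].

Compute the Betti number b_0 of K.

b_0 = 3.

Fix the vertex order v_0 < v_1 < v_2 and write every simplex with vertices in increasing order. Then dim K = 0 and the simplices of K are:

  0-simplices (3): [v_0], [v_1], [v_2]

giving chain groups C_0 ≅ Z^3.

From H_k ≅ ker(∂_k) / im(∂_{k+1}) we obtain:

  H_0: rank C_0 − rank ∂_1 = 3 − 0 = 3, and there is no ∂_1, so H_0 = Z^3.

(K is a triangulation of a set of 3 points.)

Hence the Betti numbers are b_0 = 3.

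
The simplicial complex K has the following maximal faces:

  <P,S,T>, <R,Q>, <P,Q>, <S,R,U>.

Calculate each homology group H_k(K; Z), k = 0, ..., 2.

H_0 ≅ Z,  H_1 ≅ Z,  H_2 = 0.

Order the vertices as P < Q < R < S < T < U. Listing each simplex with vertices in this order, K has dimension 2 with simplices:

  0-simplices (6): P, Q, R, S, T, U
  1-simplices (8): PQ, PS, PT, QR, RS, RU, ST, SU
  2-simplices (2): PST, RSU

Hence C_0 ≅ Z^6, C_1 ≅ Z^8, C_2 ≅ Z^2.

The boundary map ∂_1: C_1 → C_0 is given by ∂[p,q] = [q] − [p]. For instance
  ∂PQ = Q − P.
The resulting 6×8 matrix has rank 5, and its Smith normal form has invariant factors (1,1,1,1,1).

∂_2: C_2 → C_1 maps a triangle to the signed sum of its edges. For instance
  ∂RSU = SU − RU + RS,
  ∂PST = ST − PT + PS.
The 8×2 boundary matrix has rank 2 and Smith normal form diag(1,1).

Reading off H_k = ker ∂_k / im ∂_{k+1}:

  H_0: rank C_0 − rank ∂_1 = 6 − 5 = 1, and the invariant factors of ∂_1 are all 1, so H_0 ≅ Z.
  H_1: rank ker ∂_1 − rank ∂_2 = (8 − 5) − 2 = 1, and the invariant factors of ∂_2 are all 1, so H_1 ≅ Z.
  H_2: rank ker ∂_2 − rank ∂_3 = (2 − 2) − 0 = 0, and there is no ∂_3, so H_2 ≅ 0.

As a check, the Euler characteristic is 6 − 8 + 2 = 0, which agrees with 1 − 1 + 0 = 0.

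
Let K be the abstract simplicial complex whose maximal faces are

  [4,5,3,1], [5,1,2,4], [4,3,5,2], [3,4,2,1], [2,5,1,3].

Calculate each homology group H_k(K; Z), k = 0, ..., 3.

We work with the vertex ordering 1 < 2 < 3 < 4 < 5. The simplices of K, each written with vertices in increasing order, are:

  0-simplices (5): [1], [2], [3], [4], [5]
  1-simplices (10): [1,2], [1,3], [1,4], [1,5], [2,3], [2,4], [2,5], [3,4], [3,5], [4,5]
  2-simplices (10): [1,2,3], [1,2,4], [1,2,5], [1,3,4], [1,3,5], [1,4,5], [2,3,4], [2,3,5], [2,4,5], [3,4,5]
  3-simplices (5): [1,2,3,4], [1,2,3,5], [1,2,4,5], [1,3,4,5], [2,3,4,5]

giving chain groups C_0 ≅ Z^5, C_1 ≅ Z^10, C_2 ≅ Z^10, C_3 ≅ Z^5.

∂_1: C_1 → C_0 is given by ∂[p,q] = [q] − [p].
This gives a 5×10 integer matrix of rank 4; reducing to Smith normal form yields diagonal entries (1,1,1,1).

∂_2: C_2 → C_1 sends each 2-simplex [p,q,r] to [q,r] − [p,r] + [p,q]. For instance
  ∂[1,3,5] = [3,5] − [1,5] + [1,3],
  ∂[2,3,4] = [3,4] − [2,4] + [2,3].
The resulting 10×10 matrix has rank 6, and its Smith normal form has invariant factors (1,1,1,1,1,1).

∂_3: C_3 → C_2 sends each 3-simplex σ to the alternating sum Σ_i (−1)^i (σ with its i-th vertex removed). For instance
  ∂[1,2,4,5] = [2,4,5] − [1,4,5] + [1,2,5] − [1,2,4],
  ∂[2,3,4,5] = [3,4,5] − [2,4,5] + [2,3,5] − [2,3,4].
The 10×5 boundary matrix has rank 4 and Smith normal form diag(1,1,1,1).

From H_k ≅ ker(∂_k) / im(∂_{k+1}) we obtain:

  H_0: rank C_0 − rank ∂_1 = 5 − 4 = 1, and the invariant factors of ∂_1 are all 1, so H_0 ≅ Z.
  H_1: rank ker ∂_1 − rank ∂_2 = (10 − 4) − 6 = 0, and the invariant factors of ∂_2 are all 1, so H_1 ≅ 0.
  H_2: rank ker ∂_2 − rank ∂_3 = (10 − 6) − 4 = 0, and the invariant factors of ∂_3 are all 1, so H_2 ≅ 0.
  H_3: rank ker ∂_3 − rank ∂_4 = (5 − 4) − 0 = 1, and there is no ∂_4, so H_3 ≅ Z.

(K is a triangulation of the 3-sphere S^3.)

H_0 = Z,  H_1 = 0,  H_2 = 0,  H_3 = Z.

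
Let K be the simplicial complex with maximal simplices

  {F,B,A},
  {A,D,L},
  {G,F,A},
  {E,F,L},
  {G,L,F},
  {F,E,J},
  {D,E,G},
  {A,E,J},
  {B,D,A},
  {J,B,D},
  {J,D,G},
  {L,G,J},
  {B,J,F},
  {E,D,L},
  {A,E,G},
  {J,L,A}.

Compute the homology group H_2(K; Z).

H_2 ≅ Z.

We work with the vertex ordering A < B < D < E < F < G < J < L. The simplices of K, each written with vertices in increasing order, are:

  0-simplices (8): A, B, D, E, F, G, J, L
  1-simplices (24): AB, AD, AE, AF, AG, AJ, AL, BD, BF, BJ, DE, DG, DJ, DL, EF, EG, EJ, EL, FG, FJ, FL, GJ, GL, JL
  2-simplices (16): ABD, ABF, ADL, AEG, AEJ, AFG, AJL, BDJ, BFJ, DEG, DEL, DGJ, EFJ, EFL, FGL, GJL

so the chain groups are C_0 ≅ Z^8, C_1 ≅ Z^24, C_2 ≅ Z^16.

Boundary ∂_1: C_1 → C_0 sends each edge [p,q] (with p < q) to q − p. For instance
  ∂FG = G − F.
As a 8×24 matrix over Z this has rank 7, with invariant factors (1,1,1,1,1,1,1).

∂_2: C_2 → C_1 acts by ∂[p,q,r] = [q,r] − [p,r] + [p,q]. For instance
  ∂ABF = BF − AF + AB,
  ∂AEJ = EJ − AJ + AE.
As a 24×16 matrix over Z this has rank 15, with invariant factors (1,1,1,1,1,1,1,1,1,1,1,1,1,1,1).

Computing H_k = (kernel of ∂_k) / (image of ∂_{k+1}):

  H_2: rank ker ∂_2 − rank ∂_3 = (16 − 15) − 0 = 1, and there is no ∂_3, so H_2 = Z.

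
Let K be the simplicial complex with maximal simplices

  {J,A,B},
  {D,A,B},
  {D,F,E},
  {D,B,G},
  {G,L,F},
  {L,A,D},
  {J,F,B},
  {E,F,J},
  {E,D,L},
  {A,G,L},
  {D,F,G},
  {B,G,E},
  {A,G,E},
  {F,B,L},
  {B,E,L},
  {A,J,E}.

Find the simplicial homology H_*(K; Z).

Take the total order A < B < D < E < F < G < J < L on the vertex set. Then K (dimension 2) consists of the simplices:

  0-simplices (8): A, B, D, E, F, G, J, L
  1-simplices (24): AB, AD, AE, AG, AJ, AL, BD, BE, BF, BG, BJ, BL, DE, DF, DG, DL, EF, EG, EJ, EL, FG, FJ, FL, GL
  2-simplices (16): ABD, ABJ, ADL, AEG, AEJ, AGL, BDG, BEG, BEL, BFJ, BFL, DEF, DEL, DFG, EFJ, FGL

so the chain groups are C_0 ≅ Z^8, C_1 ≅ Z^24, C_2 ≅ Z^16.

∂_1: C_1 → C_0 is given by ∂[p,q] = [q] − [p].
The 8×24 boundary matrix has rank 7 and Smith normal form diag(1,1,1,1,1,1,1).

The boundary map ∂_2: C_2 → C_1 maps a triangle to the signed sum of its edges. For instance
  ∂AEG = EG − AG + AE,
  ∂FGL = GL − FL + FG.
The resulting 24×16 matrix has rank 15, and its Smith normal form has invariant factors (1,1,1,1,1,1,1,1,1,1,1,1,1,1,1).

From H_k ≅ ker(∂_k) / im(∂_{k+1}) we obtain:

  H_0: rank C_0 − rank ∂_1 = 8 − 7 = 1, and the invariant factors of ∂_1 are all 1, so H_0 ≅ Z.
  H_1: rank ker ∂_1 − rank ∂_2 = (24 − 7) − 15 = 2, and the invariant factors of ∂_2 are all 1, so H_1 ≅ Z^2.
  H_2: rank ker ∂_2 − rank ∂_3 = (16 − 15) − 0 = 1, and there is no ∂_3, so H_2 ≅ Z.

H_0 = Z,  H_1 = Z^2,  H_2 = Z.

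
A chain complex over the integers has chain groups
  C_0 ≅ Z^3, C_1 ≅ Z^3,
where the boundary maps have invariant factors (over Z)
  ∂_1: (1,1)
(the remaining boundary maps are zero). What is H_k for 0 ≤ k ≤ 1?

H_0 ≅ Z,  H_1 ≅ Z.

H_0: b_0 = 3 − 0 − 2 = 1; torsion from ∂_1 factors > 1: none. So H_0 ≅ Z.
H_1: b_1 = 3 − 2 − 0 = 1; torsion from ∂_2 factors > 1: none. So H_1 ≅ Z.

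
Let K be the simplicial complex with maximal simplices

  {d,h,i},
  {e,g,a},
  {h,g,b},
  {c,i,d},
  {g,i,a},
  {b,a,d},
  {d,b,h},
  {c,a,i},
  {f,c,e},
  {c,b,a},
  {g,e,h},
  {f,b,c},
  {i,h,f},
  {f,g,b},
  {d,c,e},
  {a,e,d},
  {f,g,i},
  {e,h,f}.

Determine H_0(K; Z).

Take the total order a < b < c < d < e < f < g < h < i on the vertex set. Then K (dimension 2) consists of the simplices:

  0-simplices (9): a, b, c, d, e, f, g, h, i
  1-simplices (27): ab, ac, ad, ae, ag, ai, bc, bd, bf, bg, bh, cd, ce, cf, ci, de, dh, di, ef, eg, eh, fg, fh, fi, gh, gi, hi
  2-simplices (18): abc, abd, aci, ade, aeg, agi, bcf, bdh, bfg, bgh, cde, cdi, cef, dhi, efh, egh, fgi, fhi

giving chain groups C_0 ≅ Z^9, C_1 ≅ Z^27, C_2 ≅ Z^18.

The boundary map ∂_1: C_1 → C_0 sends each edge [p,q] (with p < q) to q − p.
This gives a 9×27 integer matrix of rank 8; reducing to Smith normal form yields diagonal entries (1,1,1,1,1,1,1,1).

Boundary ∂_2: C_2 → C_1 acts by ∂[p,q,r] = [q,r] − [p,r] + [p,q]. For instance
  ∂bgh = gh − bh + bg,
  ∂bdh = dh − bh + bd.
As a 27×18 matrix over Z this has rank 18, with invariant factors (1,1,1,1,1,1,1,1,1,1,1,1,1,1,1,1,1,2).

Now H_k = ker ∂_k / im ∂_{k+1}, so:

  H_0: rank C_0 − rank ∂_1 = 9 − 8 = 1, and the invariant factors of ∂_1 are all 1, so H_0 ≅ Z.

H_0 ≅ Z.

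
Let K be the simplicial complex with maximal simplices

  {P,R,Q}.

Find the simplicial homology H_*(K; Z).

Take the total order P < Q < R on the vertex set. Then K (dimension 2) consists of the simplices:

  0-simplices (3): P, Q, R
  1-simplices (3): PQ, PR, QR
  2-simplices (1): PQR

Hence C_0 ≅ Z^3, C_1 ≅ Z^3, C_2 ≅ Z^1.

∂_1: C_1 → C_0 maps an edge to its endpoints' difference, ∂[p,q] = q − p. For instance
  ∂PQ = Q − P.
This gives a 3×3 integer matrix of rank 2; reducing to Smith normal form yields diagonal entries (1,1).

Boundary ∂_2: C_2 → C_1 sends each 2-simplex [p,q,r] to [q,r] − [p,r] + [p,q]. For instance
  ∂PQR = QR − PR + PQ.
This gives a 3×1 integer matrix of rank 1; reducing to Smith normal form yields diagonal entries (1).

From H_k ≅ ker(∂_k) / im(∂_{k+1}) we obtain:

  H_0: rank C_0 − rank ∂_1 = 3 − 2 = 1, and the invariant factors of ∂_1 are all 1, so H_0 = Z.
  H_1: rank ker ∂_1 − rank ∂_2 = (3 − 2) − 1 = 0, and the invariant factors of ∂_2 are all 1, so H_1 = 0.
  H_2: rank ker ∂_2 − rank ∂_3 = (1 − 1) − 0 = 0, and there is no ∂_3, so H_2 = 0.

As a check, the Euler characteristic is 3 − 3 + 1 = 1, which agrees with 1 − 0 + 0 = 1.

H_0 = Z,  H_1 = 0,  H_2 = 0.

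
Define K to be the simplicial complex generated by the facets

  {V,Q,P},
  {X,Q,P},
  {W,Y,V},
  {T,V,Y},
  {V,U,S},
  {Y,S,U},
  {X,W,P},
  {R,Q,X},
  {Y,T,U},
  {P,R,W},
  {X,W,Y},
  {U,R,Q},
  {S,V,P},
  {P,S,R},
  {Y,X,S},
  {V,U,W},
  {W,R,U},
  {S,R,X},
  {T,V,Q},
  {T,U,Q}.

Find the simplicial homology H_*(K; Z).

Take the total order P < Q < R < S < T < U < V < W < X < Y on the vertex set. Then K (dimension 2) consists of the simplices:

  0-simplices (10): P, Q, R, S, T, U, V, W, X, Y
  1-simplices (30): PQ, PR, PS, PV, PW, PX, QR, QT, QU, QV, QX, RS, RU, RW, RX, SU, SV, SX, SY, TU, TV, TY, UV, UW, UY, VW, VY, WX, WY, XY
  2-simplices (20): PQV, PQX, PRS, PRW, PSV, PWX, QRU, QRX, QTU, QTV, RSX, RUW, SUV, SUY, SXY, TUY, TVY, UVW, VWY, WXY

so the chain groups are C_0 ≅ Z^10, C_1 ≅ Z^30, C_2 ≅ Z^20.

The boundary map ∂_1: C_1 → C_0 is given by ∂[p,q] = [q] − [p]. For instance
  ∂XY = Y − X.
As a 10×30 matrix over Z this has rank 9, with invariant factors (1,1,1,1,1,1,1,1,1).

∂_2: C_2 → C_1 maps a triangle to the signed sum of its edges. For instance
  ∂QTV = TV − QV + QT,
  ∂SXY = XY − SY + SX.
This gives a 30×20 integer matrix of rank 20; reducing to Smith normal form yields diagonal entries (1,1,1,1,1,1,1,1,1,1,1,1,1,1,1,1,1,1,1,2).

Now H_k = ker ∂_k / im ∂_{k+1}, so:

  H_0: rank C_0 − rank ∂_1 = 10 − 9 = 1, and the invariant factors of ∂_1 are all 1, so H_0 ≅ Z.
  H_1: rank ker ∂_1 − rank ∂_2 = (30 − 9) − 20 = 1, and ∂_2 has invariant factor 2 > 1, so H_1 ≅ Z ⊕ Z_2.
  H_2: rank ker ∂_2 − rank ∂_3 = (20 − 20) − 0 = 0, and there is no ∂_3, so H_2 ≅ 0.

(K is a triangulation of the Klein bottle.)

H_0 = Z,  H_1 = Z ⊕ Z_2,  H_2 = 0.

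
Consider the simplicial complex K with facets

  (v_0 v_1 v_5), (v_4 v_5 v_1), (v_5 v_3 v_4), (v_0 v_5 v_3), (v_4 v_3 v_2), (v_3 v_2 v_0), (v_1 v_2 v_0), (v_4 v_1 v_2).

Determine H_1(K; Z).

Take the total order v_0 < v_1 < v_2 < v_3 < v_4 < v_5 on the vertex set. Then K (dimension 2) consists of the simplices:

  0-simplices (6): [v_0], [v_1], [v_2], [v_3], [v_4], [v_5]
  1-simplices (12): [v_0,v_1], [v_0,v_2], [v_0,v_3], [v_0,v_5], [v_1,v_2], [v_1,v_4], [v_1,v_5], [v_2,v_3], [v_2,v_4], [v_3,v_4], [v_3,v_5], [v_4,v_5]
  2-simplices (8): [v_0,v_1,v_2], [v_0,v_1,v_5], [v_0,v_2,v_3], [v_0,v_3,v_5], [v_1,v_2,v_4], [v_1,v_4,v_5], [v_2,v_3,v_4], [v_3,v_4,v_5]

Hence C_0 ≅ Z^6, C_1 ≅ Z^12, C_2 ≅ Z^8.

The boundary map ∂_1: C_1 → C_0 sends each edge [p,q] (with p < q) to q − p. For instance
  ∂[v_1,v_4] = [v_4] − [v_1].
This gives a 6×12 integer matrix of rank 5; reducing to Smith normal form yields diagonal entries (1,1,1,1,1).

Boundary ∂_2: C_2 → C_1 acts by ∂[p,q,r] = [q,r] − [p,r] + [p,q]. For instance
  ∂[v_1,v_4,v_5] = [v_4,v_5] − [v_1,v_5] + [v_1,v_4],
  ∂[v_0,v_1,v_5] = [v_1,v_5] − [v_0,v_5] + [v_0,v_1].
As a 12×8 matrix over Z this has rank 7, with invariant factors (1,1,1,1,1,1,1).

Computing H_k = (kernel of ∂_k) / (image of ∂_{k+1}):

  H_1: rank ker ∂_1 − rank ∂_2 = (12 − 5) − 7 = 0, and the invariant factors of ∂_2 are all 1, so H_1 = 0.

(K is a triangulation of the 2-sphere S^2.)

H_1 = 0.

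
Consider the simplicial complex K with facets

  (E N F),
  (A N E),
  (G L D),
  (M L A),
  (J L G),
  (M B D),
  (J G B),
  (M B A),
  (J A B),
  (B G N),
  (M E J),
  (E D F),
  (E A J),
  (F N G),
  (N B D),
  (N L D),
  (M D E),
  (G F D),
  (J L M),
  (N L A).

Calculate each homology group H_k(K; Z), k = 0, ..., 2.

H_0 ≅ Z,  H_1 ≅ Z ⊕ Z/2,  H_2 = 0.

Take the total order A < B < D < E < F < G < J < L < M < N on the vertex set. Then K (dimension 2) consists of the simplices:

  0-simplices (10): A, B, D, E, F, G, J, L, M, N
  1-simplices (30): AB, AE, AJ, AL, AM, AN, BD, BG, BJ, BM, BN, DE, DF, DG, DL, DM, DN, EF, EJ, EM, EN, FG, FN, GJ, GL, GN, JL, JM, LM, LN
  2-simplices (20): ABJ, ABM, AEJ, AEN, ALM, ALN, BDM, BDN, BGJ, BGN, DEF, DEM, DFG, DGL, DLN, EFN, EJM, FGN, GJL, JLM

Hence C_0 ≅ Z^10, C_1 ≅ Z^30, C_2 ≅ Z^20.

The boundary map ∂_1: C_1 → C_0 is given by ∂[p,q] = [q] − [p].
As a 10×30 matrix over Z this has rank 9, with invariant factors (1,1,1,1,1,1,1,1,1).

Boundary ∂_2: C_2 → C_1 sends each 2-simplex [p,q,r] to [q,r] − [p,r] + [p,q]. For instance
  ∂FGN = GN − FN + FG,
  ∂AEN = EN − AN + AE.
This gives a 30×20 integer matrix of rank 20; reducing to Smith normal form yields diagonal entries (1,1,1,1,1,1,1,1,1,1,1,1,1,1,1,1,1,1,1,2).

Computing H_k = (kernel of ∂_k) / (image of ∂_{k+1}):

  H_0: rank C_0 − rank ∂_1 = 10 − 9 = 1, and the invariant factors of ∂_1 are all 1, so H_0 ≅ Z.
  H_1: rank ker ∂_1 − rank ∂_2 = (30 − 9) − 20 = 1, and ∂_2 has invariant factor 2 > 1, so H_1 ≅ Z ⊕ Z/2.
  H_2: rank ker ∂_2 − rank ∂_3 = (20 − 20) − 0 = 0, and there is no ∂_3, so H_2 ≅ 0.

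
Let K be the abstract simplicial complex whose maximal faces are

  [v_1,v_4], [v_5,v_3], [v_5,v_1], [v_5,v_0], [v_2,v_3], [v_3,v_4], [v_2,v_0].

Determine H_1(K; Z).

H_1 ≅ Z^2.

Take the total order v_0 < v_1 < v_2 < v_3 < v_4 < v_5 on the vertex set. Then K (dimension 1) consists of the simplices:

  0-simplices (6): [v_0], [v_1], [v_2], [v_3], [v_4], [v_5]
  1-simplices (7): [v_0,v_2], [v_0,v_5], [v_1,v_4], [v_1,v_5], [v_2,v_3], [v_3,v_4], [v_3,v_5]

giving chain groups C_0 ≅ Z^6, C_1 ≅ Z^7.

The boundary map ∂_1: C_1 → C_0 sends each edge [p,q] (with p < q) to q − p.
As a 6×7 matrix over Z this has rank 5, with invariant factors (1,1,1,1,1).

From H_k ≅ ker(∂_k) / im(∂_{k+1}) we obtain:

  H_1: rank ker ∂_1 − rank ∂_2 = (7 − 5) − 0 = 2, and there is no ∂_2, so H_1 ≅ Z^2.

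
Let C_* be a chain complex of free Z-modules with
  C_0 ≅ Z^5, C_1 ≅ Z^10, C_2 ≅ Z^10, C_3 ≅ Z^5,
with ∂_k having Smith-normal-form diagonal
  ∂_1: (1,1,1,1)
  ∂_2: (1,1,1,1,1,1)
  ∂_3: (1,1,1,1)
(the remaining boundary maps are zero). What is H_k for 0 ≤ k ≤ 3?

H_0 = Z,  H_1 = 0,  H_2 = 0,  H_3 = Z.

H_0: b_0 = 5 − 0 − 4 = 1; torsion from ∂_1 factors > 1: none. So H_0 = Z.
H_1: b_1 = 10 − 4 − 6 = 0; torsion from ∂_2 factors > 1: none. So H_1 = 0.
H_2: b_2 = 10 − 6 − 4 = 0; torsion from ∂_3 factors > 1: none. So H_2 = 0.
H_3: b_3 = 5 − 4 − 0 = 1; torsion from ∂_4 factors > 1: none. So H_3 = Z.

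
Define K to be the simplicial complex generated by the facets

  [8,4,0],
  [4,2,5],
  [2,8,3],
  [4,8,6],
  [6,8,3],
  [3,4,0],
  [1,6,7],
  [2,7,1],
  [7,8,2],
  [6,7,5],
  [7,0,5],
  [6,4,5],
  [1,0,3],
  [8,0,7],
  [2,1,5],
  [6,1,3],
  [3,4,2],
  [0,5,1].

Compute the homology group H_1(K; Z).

We work with the vertex ordering 0 < 1 < 2 < 3 < 4 < 5 < 6 < 7 < 8. The simplices of K, each written with vertices in increasing order, are:

  0-simplices (9): [0], [1], [2], [3], [4], [5], [6], [7], [8]
  1-simplices (27): (27 of them)
  2-simplices (18): [0,1,3], [0,1,5], [0,3,4], [0,4,8], [0,5,7], [0,7,8], [1,2,5], [1,2,7], [1,3,6], [1,6,7], [2,3,4], [2,3,8], [2,4,5], [2,7,8], [3,6,8], [4,5,6], [4,6,8], [5,6,7]

so the chain groups are C_0 ≅ Z^9, C_1 ≅ Z^27, C_2 ≅ Z^18.

Boundary ∂_1: C_1 → C_0 sends each edge [p,q] (with p < q) to q − p. For instance
  ∂[4,6] = [6] − [4].
The resulting 9×27 matrix has rank 8, and its Smith normal form has invariant factors (1,1,1,1,1,1,1,1).

∂_2: C_2 → C_1 maps a triangle to the signed sum of its edges. For instance
  ∂[0,1,5] = [1,5] − [0,5] + [0,1],
  ∂[2,4,5] = [4,5] − [2,5] + [2,4].
The 27×18 boundary matrix has rank 18 and Smith normal form diag(1,1,1,1,1,1,1,1,1,1,1,1,1,1,1,1,1,2).

Computing H_k = (kernel of ∂_k) / (image of ∂_{k+1}):

  H_1: rank ker ∂_1 − rank ∂_2 = (27 − 8) − 18 = 1, and ∂_2 has invariant factor 2 > 1, so H_1 ≅ Z ⊕ Z_2.

H_1 = Z ⊕ Z_2.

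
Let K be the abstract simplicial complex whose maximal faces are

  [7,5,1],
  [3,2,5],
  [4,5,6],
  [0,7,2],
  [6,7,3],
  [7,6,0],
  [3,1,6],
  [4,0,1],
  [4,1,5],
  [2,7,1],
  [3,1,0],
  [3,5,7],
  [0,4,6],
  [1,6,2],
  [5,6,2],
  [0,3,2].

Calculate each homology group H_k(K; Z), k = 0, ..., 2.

Order the vertices as 0 < 1 < 2 < 3 < 4 < 5 < 6 < 7. Listing each simplex with vertices in this order, K has dimension 2 with simplices:

  0-simplices (8): [0], [1], [2], [3], [4], [5], [6], [7]
  1-simplices (24): (24 of them)
  2-simplices (16): [0,1,3], [0,1,4], [0,2,3], [0,2,7], [0,4,6], [0,6,7], [1,2,6], [1,2,7], [1,3,6], [1,4,5], [1,5,7], [2,3,5], [2,5,6], [3,5,7], [3,6,7], [4,5,6]

giving chain groups C_0 ≅ Z^8, C_1 ≅ Z^24, C_2 ≅ Z^16.

The boundary map ∂_1: C_1 → C_0 maps an edge to its endpoints' difference, ∂[p,q] = q − p.
As a 8×24 matrix over Z this has rank 7, with invariant factors (1,1,1,1,1,1,1).

Boundary ∂_2: C_2 → C_1 maps a triangle to the signed sum of its edges. For instance
  ∂[0,2,7] = [2,7] − [0,7] + [0,2],
  ∂[3,5,7] = [5,7] − [3,7] + [3,5].
As a 24×16 matrix over Z this has rank 15, with invariant factors (1,1,1,1,1,1,1,1,1,1,1,1,1,1,1).

Now H_k = ker ∂_k / im ∂_{k+1}, so:

  H_0: rank C_0 − rank ∂_1 = 8 − 7 = 1, and the invariant factors of ∂_1 are all 1, so H_0 = Z.
  H_1: rank ker ∂_1 − rank ∂_2 = (24 − 7) − 15 = 2, and the invariant factors of ∂_2 are all 1, so H_1 = Z^2.
  H_2: rank ker ∂_2 − rank ∂_3 = (16 − 15) − 0 = 1, and there is no ∂_3, so H_2 = Z.

As a check, the Euler characteristic is 8 − 24 + 16 = 0, which agrees with 1 − 2 + 1 = 0.

H_0 = Z,  H_1 = Z^2,  H_2 = Z.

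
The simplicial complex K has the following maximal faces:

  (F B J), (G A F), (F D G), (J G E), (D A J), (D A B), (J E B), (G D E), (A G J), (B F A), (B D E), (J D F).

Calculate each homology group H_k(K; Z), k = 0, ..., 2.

We work with the vertex ordering A < B < D < E < F < G < J. The simplices of K, each written with vertices in increasing order, are:

  0-simplices (7): A, B, D, E, F, G, J
  1-simplices (18): AB, AD, AF, AG, AJ, BD, BE, BF, BJ, DE, DF, DG, DJ, EG, EJ, FG, FJ, GJ
  2-simplices (12): ABD, ABF, ADJ, AFG, AGJ, BDE, BEJ, BFJ, DEG, DFG, DFJ, EGJ

so the chain groups are C_0 ≅ Z^7, C_1 ≅ Z^18, C_2 ≅ Z^12.

Boundary ∂_1: C_1 → C_0 sends each edge [p,q] (with p < q) to q − p.
As a 7×18 matrix over Z this has rank 6, with invariant factors (1,1,1,1,1,1).

The boundary map ∂_2: C_2 → C_1 acts by ∂[p,q,r] = [q,r] − [p,r] + [p,q]. For instance
  ∂ABF = BF − AF + AB,
  ∂AGJ = GJ − AJ + AG.
As a 18×12 matrix over Z this has rank 12, with invariant factors (1,1,1,1,1,1,1,1,1,1,1,2).

Now H_k = ker ∂_k / im ∂_{k+1}, so:

  H_0: rank C_0 − rank ∂_1 = 7 − 6 = 1, and the invariant factors of ∂_1 are all 1, so H_0 = Z.
  H_1: rank ker ∂_1 − rank ∂_2 = (18 − 6) − 12 = 0, and ∂_2 has invariant factor 2 > 1, so H_1 = Z_2.
  H_2: rank ker ∂_2 − rank ∂_3 = (12 − 12) − 0 = 0, and there is no ∂_3, so H_2 = 0.

H_0 ≅ Z,  H_1 ≅ Z_2,  H_2 = 0.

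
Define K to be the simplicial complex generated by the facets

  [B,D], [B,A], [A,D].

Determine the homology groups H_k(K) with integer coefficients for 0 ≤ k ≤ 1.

H_0 = Z,  H_1 = Z.

Order the vertices as A < B < D. Listing each simplex with vertices in this order, K has dimension 1 with simplices:

  0-simplices (3): A, B, D
  1-simplices (3): AB, AD, BD

giving chain groups C_0 ≅ Z^3, C_1 ≅ Z^3.

∂_1: C_1 → C_0 maps an edge to its endpoints' difference, ∂[p,q] = q − p. For instance
  ∂BD = D − B.
As a 3×3 matrix over Z this has rank 2, with invariant factors (1,1).

Computing H_k = (kernel of ∂_k) / (image of ∂_{k+1}):

  H_0: rank C_0 − rank ∂_1 = 3 − 2 = 1, and the invariant factors of ∂_1 are all 1, so H_0 = Z.
  H_1: rank ker ∂_1 − rank ∂_2 = (3 − 2) − 0 = 1, and there is no ∂_2, so H_1 = Z.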